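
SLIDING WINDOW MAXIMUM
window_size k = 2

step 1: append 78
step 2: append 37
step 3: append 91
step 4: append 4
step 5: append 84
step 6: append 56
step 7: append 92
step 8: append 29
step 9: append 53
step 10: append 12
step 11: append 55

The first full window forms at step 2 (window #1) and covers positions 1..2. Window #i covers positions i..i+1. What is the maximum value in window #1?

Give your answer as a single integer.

step 1: append 78 -> window=[78] (not full yet)
step 2: append 37 -> window=[78, 37] -> max=78
Window #1 max = 78

Answer: 78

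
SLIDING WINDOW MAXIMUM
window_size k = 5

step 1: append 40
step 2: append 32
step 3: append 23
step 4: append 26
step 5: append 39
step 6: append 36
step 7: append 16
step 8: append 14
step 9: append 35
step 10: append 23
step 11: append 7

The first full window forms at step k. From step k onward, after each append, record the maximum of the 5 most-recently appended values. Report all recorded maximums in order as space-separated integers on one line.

step 1: append 40 -> window=[40] (not full yet)
step 2: append 32 -> window=[40, 32] (not full yet)
step 3: append 23 -> window=[40, 32, 23] (not full yet)
step 4: append 26 -> window=[40, 32, 23, 26] (not full yet)
step 5: append 39 -> window=[40, 32, 23, 26, 39] -> max=40
step 6: append 36 -> window=[32, 23, 26, 39, 36] -> max=39
step 7: append 16 -> window=[23, 26, 39, 36, 16] -> max=39
step 8: append 14 -> window=[26, 39, 36, 16, 14] -> max=39
step 9: append 35 -> window=[39, 36, 16, 14, 35] -> max=39
step 10: append 23 -> window=[36, 16, 14, 35, 23] -> max=36
step 11: append 7 -> window=[16, 14, 35, 23, 7] -> max=35

Answer: 40 39 39 39 39 36 35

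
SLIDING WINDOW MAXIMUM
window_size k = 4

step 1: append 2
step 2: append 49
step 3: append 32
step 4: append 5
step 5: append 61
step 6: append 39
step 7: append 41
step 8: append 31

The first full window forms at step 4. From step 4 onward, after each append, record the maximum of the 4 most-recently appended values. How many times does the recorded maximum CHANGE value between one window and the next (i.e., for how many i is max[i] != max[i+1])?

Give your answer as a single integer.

step 1: append 2 -> window=[2] (not full yet)
step 2: append 49 -> window=[2, 49] (not full yet)
step 3: append 32 -> window=[2, 49, 32] (not full yet)
step 4: append 5 -> window=[2, 49, 32, 5] -> max=49
step 5: append 61 -> window=[49, 32, 5, 61] -> max=61
step 6: append 39 -> window=[32, 5, 61, 39] -> max=61
step 7: append 41 -> window=[5, 61, 39, 41] -> max=61
step 8: append 31 -> window=[61, 39, 41, 31] -> max=61
Recorded maximums: 49 61 61 61 61
Changes between consecutive maximums: 1

Answer: 1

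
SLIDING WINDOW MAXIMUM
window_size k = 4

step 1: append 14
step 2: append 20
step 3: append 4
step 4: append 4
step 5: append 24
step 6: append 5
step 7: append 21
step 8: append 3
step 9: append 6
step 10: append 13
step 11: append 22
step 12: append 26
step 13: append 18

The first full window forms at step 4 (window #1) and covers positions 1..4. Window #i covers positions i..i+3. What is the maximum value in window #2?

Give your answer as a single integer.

Answer: 24

Derivation:
step 1: append 14 -> window=[14] (not full yet)
step 2: append 20 -> window=[14, 20] (not full yet)
step 3: append 4 -> window=[14, 20, 4] (not full yet)
step 4: append 4 -> window=[14, 20, 4, 4] -> max=20
step 5: append 24 -> window=[20, 4, 4, 24] -> max=24
Window #2 max = 24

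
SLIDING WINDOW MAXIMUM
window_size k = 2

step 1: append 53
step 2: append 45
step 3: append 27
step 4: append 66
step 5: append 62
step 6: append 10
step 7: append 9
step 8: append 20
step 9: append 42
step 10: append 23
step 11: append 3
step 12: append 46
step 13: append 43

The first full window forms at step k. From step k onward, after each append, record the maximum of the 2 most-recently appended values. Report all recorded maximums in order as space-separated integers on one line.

Answer: 53 45 66 66 62 10 20 42 42 23 46 46

Derivation:
step 1: append 53 -> window=[53] (not full yet)
step 2: append 45 -> window=[53, 45] -> max=53
step 3: append 27 -> window=[45, 27] -> max=45
step 4: append 66 -> window=[27, 66] -> max=66
step 5: append 62 -> window=[66, 62] -> max=66
step 6: append 10 -> window=[62, 10] -> max=62
step 7: append 9 -> window=[10, 9] -> max=10
step 8: append 20 -> window=[9, 20] -> max=20
step 9: append 42 -> window=[20, 42] -> max=42
step 10: append 23 -> window=[42, 23] -> max=42
step 11: append 3 -> window=[23, 3] -> max=23
step 12: append 46 -> window=[3, 46] -> max=46
step 13: append 43 -> window=[46, 43] -> max=46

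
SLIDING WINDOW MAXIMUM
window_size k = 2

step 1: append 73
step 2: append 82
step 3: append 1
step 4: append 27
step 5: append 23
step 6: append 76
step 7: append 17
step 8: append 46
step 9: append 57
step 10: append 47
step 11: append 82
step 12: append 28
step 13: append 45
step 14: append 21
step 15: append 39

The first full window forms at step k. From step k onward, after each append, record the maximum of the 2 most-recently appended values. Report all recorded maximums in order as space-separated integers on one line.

step 1: append 73 -> window=[73] (not full yet)
step 2: append 82 -> window=[73, 82] -> max=82
step 3: append 1 -> window=[82, 1] -> max=82
step 4: append 27 -> window=[1, 27] -> max=27
step 5: append 23 -> window=[27, 23] -> max=27
step 6: append 76 -> window=[23, 76] -> max=76
step 7: append 17 -> window=[76, 17] -> max=76
step 8: append 46 -> window=[17, 46] -> max=46
step 9: append 57 -> window=[46, 57] -> max=57
step 10: append 47 -> window=[57, 47] -> max=57
step 11: append 82 -> window=[47, 82] -> max=82
step 12: append 28 -> window=[82, 28] -> max=82
step 13: append 45 -> window=[28, 45] -> max=45
step 14: append 21 -> window=[45, 21] -> max=45
step 15: append 39 -> window=[21, 39] -> max=39

Answer: 82 82 27 27 76 76 46 57 57 82 82 45 45 39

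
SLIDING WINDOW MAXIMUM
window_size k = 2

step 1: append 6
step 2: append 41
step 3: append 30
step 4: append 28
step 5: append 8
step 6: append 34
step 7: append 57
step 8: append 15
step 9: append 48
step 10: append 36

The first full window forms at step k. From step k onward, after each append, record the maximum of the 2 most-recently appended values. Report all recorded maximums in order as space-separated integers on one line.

Answer: 41 41 30 28 34 57 57 48 48

Derivation:
step 1: append 6 -> window=[6] (not full yet)
step 2: append 41 -> window=[6, 41] -> max=41
step 3: append 30 -> window=[41, 30] -> max=41
step 4: append 28 -> window=[30, 28] -> max=30
step 5: append 8 -> window=[28, 8] -> max=28
step 6: append 34 -> window=[8, 34] -> max=34
step 7: append 57 -> window=[34, 57] -> max=57
step 8: append 15 -> window=[57, 15] -> max=57
step 9: append 48 -> window=[15, 48] -> max=48
step 10: append 36 -> window=[48, 36] -> max=48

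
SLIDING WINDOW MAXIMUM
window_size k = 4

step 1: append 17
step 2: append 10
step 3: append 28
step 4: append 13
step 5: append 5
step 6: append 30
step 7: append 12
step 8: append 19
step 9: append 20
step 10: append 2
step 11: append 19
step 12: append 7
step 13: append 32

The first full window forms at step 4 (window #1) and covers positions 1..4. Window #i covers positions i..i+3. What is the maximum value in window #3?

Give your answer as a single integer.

Answer: 30

Derivation:
step 1: append 17 -> window=[17] (not full yet)
step 2: append 10 -> window=[17, 10] (not full yet)
step 3: append 28 -> window=[17, 10, 28] (not full yet)
step 4: append 13 -> window=[17, 10, 28, 13] -> max=28
step 5: append 5 -> window=[10, 28, 13, 5] -> max=28
step 6: append 30 -> window=[28, 13, 5, 30] -> max=30
Window #3 max = 30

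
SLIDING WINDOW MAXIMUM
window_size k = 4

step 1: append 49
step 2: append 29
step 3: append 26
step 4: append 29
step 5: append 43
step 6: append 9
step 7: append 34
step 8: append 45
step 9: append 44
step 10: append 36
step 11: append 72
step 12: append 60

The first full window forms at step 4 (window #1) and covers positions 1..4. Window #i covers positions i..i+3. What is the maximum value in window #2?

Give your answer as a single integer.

step 1: append 49 -> window=[49] (not full yet)
step 2: append 29 -> window=[49, 29] (not full yet)
step 3: append 26 -> window=[49, 29, 26] (not full yet)
step 4: append 29 -> window=[49, 29, 26, 29] -> max=49
step 5: append 43 -> window=[29, 26, 29, 43] -> max=43
Window #2 max = 43

Answer: 43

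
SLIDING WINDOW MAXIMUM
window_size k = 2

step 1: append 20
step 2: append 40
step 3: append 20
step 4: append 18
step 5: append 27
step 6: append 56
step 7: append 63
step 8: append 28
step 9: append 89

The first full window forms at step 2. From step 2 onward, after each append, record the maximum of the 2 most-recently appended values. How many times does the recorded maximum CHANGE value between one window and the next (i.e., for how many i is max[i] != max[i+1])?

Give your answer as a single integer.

step 1: append 20 -> window=[20] (not full yet)
step 2: append 40 -> window=[20, 40] -> max=40
step 3: append 20 -> window=[40, 20] -> max=40
step 4: append 18 -> window=[20, 18] -> max=20
step 5: append 27 -> window=[18, 27] -> max=27
step 6: append 56 -> window=[27, 56] -> max=56
step 7: append 63 -> window=[56, 63] -> max=63
step 8: append 28 -> window=[63, 28] -> max=63
step 9: append 89 -> window=[28, 89] -> max=89
Recorded maximums: 40 40 20 27 56 63 63 89
Changes between consecutive maximums: 5

Answer: 5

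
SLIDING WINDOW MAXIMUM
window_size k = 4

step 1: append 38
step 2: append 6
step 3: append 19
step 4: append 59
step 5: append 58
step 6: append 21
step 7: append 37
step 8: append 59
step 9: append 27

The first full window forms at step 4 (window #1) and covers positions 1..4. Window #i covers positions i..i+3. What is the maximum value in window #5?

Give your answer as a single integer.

step 1: append 38 -> window=[38] (not full yet)
step 2: append 6 -> window=[38, 6] (not full yet)
step 3: append 19 -> window=[38, 6, 19] (not full yet)
step 4: append 59 -> window=[38, 6, 19, 59] -> max=59
step 5: append 58 -> window=[6, 19, 59, 58] -> max=59
step 6: append 21 -> window=[19, 59, 58, 21] -> max=59
step 7: append 37 -> window=[59, 58, 21, 37] -> max=59
step 8: append 59 -> window=[58, 21, 37, 59] -> max=59
Window #5 max = 59

Answer: 59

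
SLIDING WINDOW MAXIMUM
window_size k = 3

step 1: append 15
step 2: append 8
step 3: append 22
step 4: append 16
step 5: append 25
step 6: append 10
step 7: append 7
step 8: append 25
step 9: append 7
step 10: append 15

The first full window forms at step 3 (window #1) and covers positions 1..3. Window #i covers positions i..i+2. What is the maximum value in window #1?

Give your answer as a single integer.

step 1: append 15 -> window=[15] (not full yet)
step 2: append 8 -> window=[15, 8] (not full yet)
step 3: append 22 -> window=[15, 8, 22] -> max=22
Window #1 max = 22

Answer: 22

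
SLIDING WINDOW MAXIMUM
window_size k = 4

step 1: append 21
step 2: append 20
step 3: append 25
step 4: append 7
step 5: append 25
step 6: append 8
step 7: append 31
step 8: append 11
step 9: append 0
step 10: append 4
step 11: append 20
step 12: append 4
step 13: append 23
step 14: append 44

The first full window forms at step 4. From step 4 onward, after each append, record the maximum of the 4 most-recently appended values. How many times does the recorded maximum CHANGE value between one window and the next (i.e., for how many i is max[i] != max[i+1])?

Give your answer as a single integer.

Answer: 4

Derivation:
step 1: append 21 -> window=[21] (not full yet)
step 2: append 20 -> window=[21, 20] (not full yet)
step 3: append 25 -> window=[21, 20, 25] (not full yet)
step 4: append 7 -> window=[21, 20, 25, 7] -> max=25
step 5: append 25 -> window=[20, 25, 7, 25] -> max=25
step 6: append 8 -> window=[25, 7, 25, 8] -> max=25
step 7: append 31 -> window=[7, 25, 8, 31] -> max=31
step 8: append 11 -> window=[25, 8, 31, 11] -> max=31
step 9: append 0 -> window=[8, 31, 11, 0] -> max=31
step 10: append 4 -> window=[31, 11, 0, 4] -> max=31
step 11: append 20 -> window=[11, 0, 4, 20] -> max=20
step 12: append 4 -> window=[0, 4, 20, 4] -> max=20
step 13: append 23 -> window=[4, 20, 4, 23] -> max=23
step 14: append 44 -> window=[20, 4, 23, 44] -> max=44
Recorded maximums: 25 25 25 31 31 31 31 20 20 23 44
Changes between consecutive maximums: 4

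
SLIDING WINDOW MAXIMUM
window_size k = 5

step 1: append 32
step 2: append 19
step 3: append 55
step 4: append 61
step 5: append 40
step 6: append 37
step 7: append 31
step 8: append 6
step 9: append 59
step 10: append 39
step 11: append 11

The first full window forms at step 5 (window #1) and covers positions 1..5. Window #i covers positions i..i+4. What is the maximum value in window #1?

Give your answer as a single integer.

step 1: append 32 -> window=[32] (not full yet)
step 2: append 19 -> window=[32, 19] (not full yet)
step 3: append 55 -> window=[32, 19, 55] (not full yet)
step 4: append 61 -> window=[32, 19, 55, 61] (not full yet)
step 5: append 40 -> window=[32, 19, 55, 61, 40] -> max=61
Window #1 max = 61

Answer: 61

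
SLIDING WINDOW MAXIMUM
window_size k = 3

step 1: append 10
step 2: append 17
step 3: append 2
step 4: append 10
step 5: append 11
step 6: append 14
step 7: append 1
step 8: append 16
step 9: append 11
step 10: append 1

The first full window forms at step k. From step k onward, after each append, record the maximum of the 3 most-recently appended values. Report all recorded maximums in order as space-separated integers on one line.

step 1: append 10 -> window=[10] (not full yet)
step 2: append 17 -> window=[10, 17] (not full yet)
step 3: append 2 -> window=[10, 17, 2] -> max=17
step 4: append 10 -> window=[17, 2, 10] -> max=17
step 5: append 11 -> window=[2, 10, 11] -> max=11
step 6: append 14 -> window=[10, 11, 14] -> max=14
step 7: append 1 -> window=[11, 14, 1] -> max=14
step 8: append 16 -> window=[14, 1, 16] -> max=16
step 9: append 11 -> window=[1, 16, 11] -> max=16
step 10: append 1 -> window=[16, 11, 1] -> max=16

Answer: 17 17 11 14 14 16 16 16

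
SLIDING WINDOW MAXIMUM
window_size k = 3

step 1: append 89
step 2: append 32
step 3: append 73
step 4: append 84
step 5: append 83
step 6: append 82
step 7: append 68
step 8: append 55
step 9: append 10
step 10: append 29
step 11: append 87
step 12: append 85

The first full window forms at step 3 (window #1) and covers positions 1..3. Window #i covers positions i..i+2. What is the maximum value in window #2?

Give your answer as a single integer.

Answer: 84

Derivation:
step 1: append 89 -> window=[89] (not full yet)
step 2: append 32 -> window=[89, 32] (not full yet)
step 3: append 73 -> window=[89, 32, 73] -> max=89
step 4: append 84 -> window=[32, 73, 84] -> max=84
Window #2 max = 84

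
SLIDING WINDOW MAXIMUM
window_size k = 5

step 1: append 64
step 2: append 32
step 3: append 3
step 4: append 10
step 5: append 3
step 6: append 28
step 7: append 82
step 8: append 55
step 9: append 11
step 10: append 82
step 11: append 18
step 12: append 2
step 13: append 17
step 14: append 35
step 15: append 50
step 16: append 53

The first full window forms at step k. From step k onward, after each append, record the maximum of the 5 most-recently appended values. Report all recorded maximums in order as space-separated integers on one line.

Answer: 64 32 82 82 82 82 82 82 82 82 50 53

Derivation:
step 1: append 64 -> window=[64] (not full yet)
step 2: append 32 -> window=[64, 32] (not full yet)
step 3: append 3 -> window=[64, 32, 3] (not full yet)
step 4: append 10 -> window=[64, 32, 3, 10] (not full yet)
step 5: append 3 -> window=[64, 32, 3, 10, 3] -> max=64
step 6: append 28 -> window=[32, 3, 10, 3, 28] -> max=32
step 7: append 82 -> window=[3, 10, 3, 28, 82] -> max=82
step 8: append 55 -> window=[10, 3, 28, 82, 55] -> max=82
step 9: append 11 -> window=[3, 28, 82, 55, 11] -> max=82
step 10: append 82 -> window=[28, 82, 55, 11, 82] -> max=82
step 11: append 18 -> window=[82, 55, 11, 82, 18] -> max=82
step 12: append 2 -> window=[55, 11, 82, 18, 2] -> max=82
step 13: append 17 -> window=[11, 82, 18, 2, 17] -> max=82
step 14: append 35 -> window=[82, 18, 2, 17, 35] -> max=82
step 15: append 50 -> window=[18, 2, 17, 35, 50] -> max=50
step 16: append 53 -> window=[2, 17, 35, 50, 53] -> max=53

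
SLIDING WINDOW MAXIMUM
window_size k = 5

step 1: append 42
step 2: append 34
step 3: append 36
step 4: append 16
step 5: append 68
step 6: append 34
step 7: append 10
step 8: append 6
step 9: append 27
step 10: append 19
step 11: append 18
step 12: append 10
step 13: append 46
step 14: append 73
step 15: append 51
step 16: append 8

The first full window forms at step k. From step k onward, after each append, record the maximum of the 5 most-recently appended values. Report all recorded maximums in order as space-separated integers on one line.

step 1: append 42 -> window=[42] (not full yet)
step 2: append 34 -> window=[42, 34] (not full yet)
step 3: append 36 -> window=[42, 34, 36] (not full yet)
step 4: append 16 -> window=[42, 34, 36, 16] (not full yet)
step 5: append 68 -> window=[42, 34, 36, 16, 68] -> max=68
step 6: append 34 -> window=[34, 36, 16, 68, 34] -> max=68
step 7: append 10 -> window=[36, 16, 68, 34, 10] -> max=68
step 8: append 6 -> window=[16, 68, 34, 10, 6] -> max=68
step 9: append 27 -> window=[68, 34, 10, 6, 27] -> max=68
step 10: append 19 -> window=[34, 10, 6, 27, 19] -> max=34
step 11: append 18 -> window=[10, 6, 27, 19, 18] -> max=27
step 12: append 10 -> window=[6, 27, 19, 18, 10] -> max=27
step 13: append 46 -> window=[27, 19, 18, 10, 46] -> max=46
step 14: append 73 -> window=[19, 18, 10, 46, 73] -> max=73
step 15: append 51 -> window=[18, 10, 46, 73, 51] -> max=73
step 16: append 8 -> window=[10, 46, 73, 51, 8] -> max=73

Answer: 68 68 68 68 68 34 27 27 46 73 73 73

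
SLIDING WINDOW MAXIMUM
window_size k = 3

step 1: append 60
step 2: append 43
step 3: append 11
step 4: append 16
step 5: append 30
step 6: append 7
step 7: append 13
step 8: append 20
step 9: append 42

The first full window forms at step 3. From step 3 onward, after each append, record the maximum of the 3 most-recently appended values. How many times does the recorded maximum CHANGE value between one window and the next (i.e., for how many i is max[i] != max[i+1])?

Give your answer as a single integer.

step 1: append 60 -> window=[60] (not full yet)
step 2: append 43 -> window=[60, 43] (not full yet)
step 3: append 11 -> window=[60, 43, 11] -> max=60
step 4: append 16 -> window=[43, 11, 16] -> max=43
step 5: append 30 -> window=[11, 16, 30] -> max=30
step 6: append 7 -> window=[16, 30, 7] -> max=30
step 7: append 13 -> window=[30, 7, 13] -> max=30
step 8: append 20 -> window=[7, 13, 20] -> max=20
step 9: append 42 -> window=[13, 20, 42] -> max=42
Recorded maximums: 60 43 30 30 30 20 42
Changes between consecutive maximums: 4

Answer: 4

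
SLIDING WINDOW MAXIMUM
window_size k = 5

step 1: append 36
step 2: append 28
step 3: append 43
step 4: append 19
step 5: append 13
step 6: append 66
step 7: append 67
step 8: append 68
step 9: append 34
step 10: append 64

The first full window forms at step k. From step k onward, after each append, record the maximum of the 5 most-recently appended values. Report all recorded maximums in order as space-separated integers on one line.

Answer: 43 66 67 68 68 68

Derivation:
step 1: append 36 -> window=[36] (not full yet)
step 2: append 28 -> window=[36, 28] (not full yet)
step 3: append 43 -> window=[36, 28, 43] (not full yet)
step 4: append 19 -> window=[36, 28, 43, 19] (not full yet)
step 5: append 13 -> window=[36, 28, 43, 19, 13] -> max=43
step 6: append 66 -> window=[28, 43, 19, 13, 66] -> max=66
step 7: append 67 -> window=[43, 19, 13, 66, 67] -> max=67
step 8: append 68 -> window=[19, 13, 66, 67, 68] -> max=68
step 9: append 34 -> window=[13, 66, 67, 68, 34] -> max=68
step 10: append 64 -> window=[66, 67, 68, 34, 64] -> max=68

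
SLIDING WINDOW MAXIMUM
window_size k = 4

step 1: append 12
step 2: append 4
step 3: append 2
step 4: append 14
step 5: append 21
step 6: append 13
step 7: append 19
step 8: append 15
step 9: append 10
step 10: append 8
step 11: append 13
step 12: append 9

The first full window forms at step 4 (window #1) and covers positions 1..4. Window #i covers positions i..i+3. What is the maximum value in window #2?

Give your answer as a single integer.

Answer: 21

Derivation:
step 1: append 12 -> window=[12] (not full yet)
step 2: append 4 -> window=[12, 4] (not full yet)
step 3: append 2 -> window=[12, 4, 2] (not full yet)
step 4: append 14 -> window=[12, 4, 2, 14] -> max=14
step 5: append 21 -> window=[4, 2, 14, 21] -> max=21
Window #2 max = 21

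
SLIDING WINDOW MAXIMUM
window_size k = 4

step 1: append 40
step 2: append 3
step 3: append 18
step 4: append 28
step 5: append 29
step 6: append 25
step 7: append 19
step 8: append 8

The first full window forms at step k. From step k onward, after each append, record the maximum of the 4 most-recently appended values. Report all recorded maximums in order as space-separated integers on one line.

step 1: append 40 -> window=[40] (not full yet)
step 2: append 3 -> window=[40, 3] (not full yet)
step 3: append 18 -> window=[40, 3, 18] (not full yet)
step 4: append 28 -> window=[40, 3, 18, 28] -> max=40
step 5: append 29 -> window=[3, 18, 28, 29] -> max=29
step 6: append 25 -> window=[18, 28, 29, 25] -> max=29
step 7: append 19 -> window=[28, 29, 25, 19] -> max=29
step 8: append 8 -> window=[29, 25, 19, 8] -> max=29

Answer: 40 29 29 29 29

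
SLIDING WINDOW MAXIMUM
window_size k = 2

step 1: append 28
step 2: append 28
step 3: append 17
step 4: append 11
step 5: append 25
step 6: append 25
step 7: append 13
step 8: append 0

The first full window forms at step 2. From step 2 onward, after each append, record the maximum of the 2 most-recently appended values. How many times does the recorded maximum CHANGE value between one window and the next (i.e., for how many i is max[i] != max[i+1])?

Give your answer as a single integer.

step 1: append 28 -> window=[28] (not full yet)
step 2: append 28 -> window=[28, 28] -> max=28
step 3: append 17 -> window=[28, 17] -> max=28
step 4: append 11 -> window=[17, 11] -> max=17
step 5: append 25 -> window=[11, 25] -> max=25
step 6: append 25 -> window=[25, 25] -> max=25
step 7: append 13 -> window=[25, 13] -> max=25
step 8: append 0 -> window=[13, 0] -> max=13
Recorded maximums: 28 28 17 25 25 25 13
Changes between consecutive maximums: 3

Answer: 3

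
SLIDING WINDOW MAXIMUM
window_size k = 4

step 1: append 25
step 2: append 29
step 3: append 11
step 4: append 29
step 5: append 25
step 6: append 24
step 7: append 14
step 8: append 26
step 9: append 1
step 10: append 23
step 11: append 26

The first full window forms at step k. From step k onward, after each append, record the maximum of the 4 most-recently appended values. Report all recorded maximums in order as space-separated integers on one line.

step 1: append 25 -> window=[25] (not full yet)
step 2: append 29 -> window=[25, 29] (not full yet)
step 3: append 11 -> window=[25, 29, 11] (not full yet)
step 4: append 29 -> window=[25, 29, 11, 29] -> max=29
step 5: append 25 -> window=[29, 11, 29, 25] -> max=29
step 6: append 24 -> window=[11, 29, 25, 24] -> max=29
step 7: append 14 -> window=[29, 25, 24, 14] -> max=29
step 8: append 26 -> window=[25, 24, 14, 26] -> max=26
step 9: append 1 -> window=[24, 14, 26, 1] -> max=26
step 10: append 23 -> window=[14, 26, 1, 23] -> max=26
step 11: append 26 -> window=[26, 1, 23, 26] -> max=26

Answer: 29 29 29 29 26 26 26 26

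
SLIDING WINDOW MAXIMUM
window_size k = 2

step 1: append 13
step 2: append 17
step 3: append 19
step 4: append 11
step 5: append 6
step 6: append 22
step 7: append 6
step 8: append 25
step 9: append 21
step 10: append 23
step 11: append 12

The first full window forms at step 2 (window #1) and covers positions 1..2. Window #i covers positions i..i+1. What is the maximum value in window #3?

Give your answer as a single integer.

step 1: append 13 -> window=[13] (not full yet)
step 2: append 17 -> window=[13, 17] -> max=17
step 3: append 19 -> window=[17, 19] -> max=19
step 4: append 11 -> window=[19, 11] -> max=19
Window #3 max = 19

Answer: 19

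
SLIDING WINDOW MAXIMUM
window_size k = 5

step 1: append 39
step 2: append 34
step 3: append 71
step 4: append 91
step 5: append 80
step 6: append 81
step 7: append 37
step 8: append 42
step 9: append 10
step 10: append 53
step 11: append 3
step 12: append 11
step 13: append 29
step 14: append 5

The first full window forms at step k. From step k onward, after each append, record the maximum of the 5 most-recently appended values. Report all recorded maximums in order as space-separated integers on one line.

Answer: 91 91 91 91 81 81 53 53 53 53

Derivation:
step 1: append 39 -> window=[39] (not full yet)
step 2: append 34 -> window=[39, 34] (not full yet)
step 3: append 71 -> window=[39, 34, 71] (not full yet)
step 4: append 91 -> window=[39, 34, 71, 91] (not full yet)
step 5: append 80 -> window=[39, 34, 71, 91, 80] -> max=91
step 6: append 81 -> window=[34, 71, 91, 80, 81] -> max=91
step 7: append 37 -> window=[71, 91, 80, 81, 37] -> max=91
step 8: append 42 -> window=[91, 80, 81, 37, 42] -> max=91
step 9: append 10 -> window=[80, 81, 37, 42, 10] -> max=81
step 10: append 53 -> window=[81, 37, 42, 10, 53] -> max=81
step 11: append 3 -> window=[37, 42, 10, 53, 3] -> max=53
step 12: append 11 -> window=[42, 10, 53, 3, 11] -> max=53
step 13: append 29 -> window=[10, 53, 3, 11, 29] -> max=53
step 14: append 5 -> window=[53, 3, 11, 29, 5] -> max=53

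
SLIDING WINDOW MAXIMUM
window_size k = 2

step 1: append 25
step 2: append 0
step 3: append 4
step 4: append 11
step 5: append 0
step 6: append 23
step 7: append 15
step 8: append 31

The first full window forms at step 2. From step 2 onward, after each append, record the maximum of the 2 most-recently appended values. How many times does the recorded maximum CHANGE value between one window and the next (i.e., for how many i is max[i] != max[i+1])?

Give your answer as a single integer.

Answer: 4

Derivation:
step 1: append 25 -> window=[25] (not full yet)
step 2: append 0 -> window=[25, 0] -> max=25
step 3: append 4 -> window=[0, 4] -> max=4
step 4: append 11 -> window=[4, 11] -> max=11
step 5: append 0 -> window=[11, 0] -> max=11
step 6: append 23 -> window=[0, 23] -> max=23
step 7: append 15 -> window=[23, 15] -> max=23
step 8: append 31 -> window=[15, 31] -> max=31
Recorded maximums: 25 4 11 11 23 23 31
Changes between consecutive maximums: 4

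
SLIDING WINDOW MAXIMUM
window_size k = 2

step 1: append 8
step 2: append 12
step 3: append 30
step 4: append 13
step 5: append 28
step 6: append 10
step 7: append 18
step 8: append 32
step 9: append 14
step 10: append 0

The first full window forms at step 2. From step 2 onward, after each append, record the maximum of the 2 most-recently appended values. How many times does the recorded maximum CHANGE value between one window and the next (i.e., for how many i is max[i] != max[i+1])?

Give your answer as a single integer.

Answer: 5

Derivation:
step 1: append 8 -> window=[8] (not full yet)
step 2: append 12 -> window=[8, 12] -> max=12
step 3: append 30 -> window=[12, 30] -> max=30
step 4: append 13 -> window=[30, 13] -> max=30
step 5: append 28 -> window=[13, 28] -> max=28
step 6: append 10 -> window=[28, 10] -> max=28
step 7: append 18 -> window=[10, 18] -> max=18
step 8: append 32 -> window=[18, 32] -> max=32
step 9: append 14 -> window=[32, 14] -> max=32
step 10: append 0 -> window=[14, 0] -> max=14
Recorded maximums: 12 30 30 28 28 18 32 32 14
Changes between consecutive maximums: 5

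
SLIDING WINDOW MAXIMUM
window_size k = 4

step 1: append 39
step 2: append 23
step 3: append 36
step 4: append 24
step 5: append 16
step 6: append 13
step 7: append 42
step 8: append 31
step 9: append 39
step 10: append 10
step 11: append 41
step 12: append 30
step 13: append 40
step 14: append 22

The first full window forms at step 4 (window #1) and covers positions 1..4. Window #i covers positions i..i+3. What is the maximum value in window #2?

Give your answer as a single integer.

Answer: 36

Derivation:
step 1: append 39 -> window=[39] (not full yet)
step 2: append 23 -> window=[39, 23] (not full yet)
step 3: append 36 -> window=[39, 23, 36] (not full yet)
step 4: append 24 -> window=[39, 23, 36, 24] -> max=39
step 5: append 16 -> window=[23, 36, 24, 16] -> max=36
Window #2 max = 36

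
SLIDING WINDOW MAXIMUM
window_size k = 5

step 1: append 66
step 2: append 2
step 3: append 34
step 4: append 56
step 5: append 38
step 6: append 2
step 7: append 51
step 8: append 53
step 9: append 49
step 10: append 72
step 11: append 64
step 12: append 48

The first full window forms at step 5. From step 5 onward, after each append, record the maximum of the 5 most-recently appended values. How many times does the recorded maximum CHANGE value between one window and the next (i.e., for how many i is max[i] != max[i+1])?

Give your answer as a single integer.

Answer: 3

Derivation:
step 1: append 66 -> window=[66] (not full yet)
step 2: append 2 -> window=[66, 2] (not full yet)
step 3: append 34 -> window=[66, 2, 34] (not full yet)
step 4: append 56 -> window=[66, 2, 34, 56] (not full yet)
step 5: append 38 -> window=[66, 2, 34, 56, 38] -> max=66
step 6: append 2 -> window=[2, 34, 56, 38, 2] -> max=56
step 7: append 51 -> window=[34, 56, 38, 2, 51] -> max=56
step 8: append 53 -> window=[56, 38, 2, 51, 53] -> max=56
step 9: append 49 -> window=[38, 2, 51, 53, 49] -> max=53
step 10: append 72 -> window=[2, 51, 53, 49, 72] -> max=72
step 11: append 64 -> window=[51, 53, 49, 72, 64] -> max=72
step 12: append 48 -> window=[53, 49, 72, 64, 48] -> max=72
Recorded maximums: 66 56 56 56 53 72 72 72
Changes between consecutive maximums: 3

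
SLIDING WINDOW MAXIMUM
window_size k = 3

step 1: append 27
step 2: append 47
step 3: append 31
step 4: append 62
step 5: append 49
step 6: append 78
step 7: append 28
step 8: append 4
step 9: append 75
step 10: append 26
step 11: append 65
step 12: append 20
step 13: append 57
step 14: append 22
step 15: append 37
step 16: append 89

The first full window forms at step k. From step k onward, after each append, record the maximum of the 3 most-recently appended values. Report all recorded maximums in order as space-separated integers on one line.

Answer: 47 62 62 78 78 78 75 75 75 65 65 57 57 89

Derivation:
step 1: append 27 -> window=[27] (not full yet)
step 2: append 47 -> window=[27, 47] (not full yet)
step 3: append 31 -> window=[27, 47, 31] -> max=47
step 4: append 62 -> window=[47, 31, 62] -> max=62
step 5: append 49 -> window=[31, 62, 49] -> max=62
step 6: append 78 -> window=[62, 49, 78] -> max=78
step 7: append 28 -> window=[49, 78, 28] -> max=78
step 8: append 4 -> window=[78, 28, 4] -> max=78
step 9: append 75 -> window=[28, 4, 75] -> max=75
step 10: append 26 -> window=[4, 75, 26] -> max=75
step 11: append 65 -> window=[75, 26, 65] -> max=75
step 12: append 20 -> window=[26, 65, 20] -> max=65
step 13: append 57 -> window=[65, 20, 57] -> max=65
step 14: append 22 -> window=[20, 57, 22] -> max=57
step 15: append 37 -> window=[57, 22, 37] -> max=57
step 16: append 89 -> window=[22, 37, 89] -> max=89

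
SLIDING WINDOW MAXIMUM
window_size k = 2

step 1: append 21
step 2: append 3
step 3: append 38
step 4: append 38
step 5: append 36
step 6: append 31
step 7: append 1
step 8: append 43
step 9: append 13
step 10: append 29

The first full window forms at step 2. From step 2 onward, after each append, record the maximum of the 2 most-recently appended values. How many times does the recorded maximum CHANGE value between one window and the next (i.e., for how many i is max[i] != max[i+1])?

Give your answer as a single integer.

Answer: 5

Derivation:
step 1: append 21 -> window=[21] (not full yet)
step 2: append 3 -> window=[21, 3] -> max=21
step 3: append 38 -> window=[3, 38] -> max=38
step 4: append 38 -> window=[38, 38] -> max=38
step 5: append 36 -> window=[38, 36] -> max=38
step 6: append 31 -> window=[36, 31] -> max=36
step 7: append 1 -> window=[31, 1] -> max=31
step 8: append 43 -> window=[1, 43] -> max=43
step 9: append 13 -> window=[43, 13] -> max=43
step 10: append 29 -> window=[13, 29] -> max=29
Recorded maximums: 21 38 38 38 36 31 43 43 29
Changes between consecutive maximums: 5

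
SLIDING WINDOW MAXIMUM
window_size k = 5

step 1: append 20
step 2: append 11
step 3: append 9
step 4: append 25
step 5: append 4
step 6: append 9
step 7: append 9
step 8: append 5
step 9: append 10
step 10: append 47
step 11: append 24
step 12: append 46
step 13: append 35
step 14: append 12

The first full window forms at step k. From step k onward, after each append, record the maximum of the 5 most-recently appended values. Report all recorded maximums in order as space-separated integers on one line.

step 1: append 20 -> window=[20] (not full yet)
step 2: append 11 -> window=[20, 11] (not full yet)
step 3: append 9 -> window=[20, 11, 9] (not full yet)
step 4: append 25 -> window=[20, 11, 9, 25] (not full yet)
step 5: append 4 -> window=[20, 11, 9, 25, 4] -> max=25
step 6: append 9 -> window=[11, 9, 25, 4, 9] -> max=25
step 7: append 9 -> window=[9, 25, 4, 9, 9] -> max=25
step 8: append 5 -> window=[25, 4, 9, 9, 5] -> max=25
step 9: append 10 -> window=[4, 9, 9, 5, 10] -> max=10
step 10: append 47 -> window=[9, 9, 5, 10, 47] -> max=47
step 11: append 24 -> window=[9, 5, 10, 47, 24] -> max=47
step 12: append 46 -> window=[5, 10, 47, 24, 46] -> max=47
step 13: append 35 -> window=[10, 47, 24, 46, 35] -> max=47
step 14: append 12 -> window=[47, 24, 46, 35, 12] -> max=47

Answer: 25 25 25 25 10 47 47 47 47 47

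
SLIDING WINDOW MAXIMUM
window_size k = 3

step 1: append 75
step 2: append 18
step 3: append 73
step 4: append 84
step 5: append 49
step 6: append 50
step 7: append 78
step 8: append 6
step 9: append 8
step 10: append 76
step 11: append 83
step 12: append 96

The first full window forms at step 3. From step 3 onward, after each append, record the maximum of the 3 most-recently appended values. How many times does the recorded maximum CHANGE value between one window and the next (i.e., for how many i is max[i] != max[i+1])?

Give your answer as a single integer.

step 1: append 75 -> window=[75] (not full yet)
step 2: append 18 -> window=[75, 18] (not full yet)
step 3: append 73 -> window=[75, 18, 73] -> max=75
step 4: append 84 -> window=[18, 73, 84] -> max=84
step 5: append 49 -> window=[73, 84, 49] -> max=84
step 6: append 50 -> window=[84, 49, 50] -> max=84
step 7: append 78 -> window=[49, 50, 78] -> max=78
step 8: append 6 -> window=[50, 78, 6] -> max=78
step 9: append 8 -> window=[78, 6, 8] -> max=78
step 10: append 76 -> window=[6, 8, 76] -> max=76
step 11: append 83 -> window=[8, 76, 83] -> max=83
step 12: append 96 -> window=[76, 83, 96] -> max=96
Recorded maximums: 75 84 84 84 78 78 78 76 83 96
Changes between consecutive maximums: 5

Answer: 5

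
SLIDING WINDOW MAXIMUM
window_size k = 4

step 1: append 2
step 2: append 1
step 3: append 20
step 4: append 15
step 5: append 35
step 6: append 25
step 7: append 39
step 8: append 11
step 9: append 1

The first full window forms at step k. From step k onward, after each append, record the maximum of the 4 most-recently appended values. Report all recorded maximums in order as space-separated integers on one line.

Answer: 20 35 35 39 39 39

Derivation:
step 1: append 2 -> window=[2] (not full yet)
step 2: append 1 -> window=[2, 1] (not full yet)
step 3: append 20 -> window=[2, 1, 20] (not full yet)
step 4: append 15 -> window=[2, 1, 20, 15] -> max=20
step 5: append 35 -> window=[1, 20, 15, 35] -> max=35
step 6: append 25 -> window=[20, 15, 35, 25] -> max=35
step 7: append 39 -> window=[15, 35, 25, 39] -> max=39
step 8: append 11 -> window=[35, 25, 39, 11] -> max=39
step 9: append 1 -> window=[25, 39, 11, 1] -> max=39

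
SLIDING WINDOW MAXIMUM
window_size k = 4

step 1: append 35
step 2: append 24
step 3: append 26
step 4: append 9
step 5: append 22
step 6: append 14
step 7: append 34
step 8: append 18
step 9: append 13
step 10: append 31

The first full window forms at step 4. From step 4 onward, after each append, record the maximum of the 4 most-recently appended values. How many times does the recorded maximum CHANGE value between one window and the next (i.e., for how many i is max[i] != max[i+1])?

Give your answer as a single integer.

Answer: 2

Derivation:
step 1: append 35 -> window=[35] (not full yet)
step 2: append 24 -> window=[35, 24] (not full yet)
step 3: append 26 -> window=[35, 24, 26] (not full yet)
step 4: append 9 -> window=[35, 24, 26, 9] -> max=35
step 5: append 22 -> window=[24, 26, 9, 22] -> max=26
step 6: append 14 -> window=[26, 9, 22, 14] -> max=26
step 7: append 34 -> window=[9, 22, 14, 34] -> max=34
step 8: append 18 -> window=[22, 14, 34, 18] -> max=34
step 9: append 13 -> window=[14, 34, 18, 13] -> max=34
step 10: append 31 -> window=[34, 18, 13, 31] -> max=34
Recorded maximums: 35 26 26 34 34 34 34
Changes between consecutive maximums: 2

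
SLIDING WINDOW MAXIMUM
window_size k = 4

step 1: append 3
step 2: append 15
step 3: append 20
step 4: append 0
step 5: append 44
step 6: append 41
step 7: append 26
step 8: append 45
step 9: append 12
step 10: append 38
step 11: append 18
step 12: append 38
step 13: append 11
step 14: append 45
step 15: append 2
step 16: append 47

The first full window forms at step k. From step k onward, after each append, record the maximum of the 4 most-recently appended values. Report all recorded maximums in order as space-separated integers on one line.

step 1: append 3 -> window=[3] (not full yet)
step 2: append 15 -> window=[3, 15] (not full yet)
step 3: append 20 -> window=[3, 15, 20] (not full yet)
step 4: append 0 -> window=[3, 15, 20, 0] -> max=20
step 5: append 44 -> window=[15, 20, 0, 44] -> max=44
step 6: append 41 -> window=[20, 0, 44, 41] -> max=44
step 7: append 26 -> window=[0, 44, 41, 26] -> max=44
step 8: append 45 -> window=[44, 41, 26, 45] -> max=45
step 9: append 12 -> window=[41, 26, 45, 12] -> max=45
step 10: append 38 -> window=[26, 45, 12, 38] -> max=45
step 11: append 18 -> window=[45, 12, 38, 18] -> max=45
step 12: append 38 -> window=[12, 38, 18, 38] -> max=38
step 13: append 11 -> window=[38, 18, 38, 11] -> max=38
step 14: append 45 -> window=[18, 38, 11, 45] -> max=45
step 15: append 2 -> window=[38, 11, 45, 2] -> max=45
step 16: append 47 -> window=[11, 45, 2, 47] -> max=47

Answer: 20 44 44 44 45 45 45 45 38 38 45 45 47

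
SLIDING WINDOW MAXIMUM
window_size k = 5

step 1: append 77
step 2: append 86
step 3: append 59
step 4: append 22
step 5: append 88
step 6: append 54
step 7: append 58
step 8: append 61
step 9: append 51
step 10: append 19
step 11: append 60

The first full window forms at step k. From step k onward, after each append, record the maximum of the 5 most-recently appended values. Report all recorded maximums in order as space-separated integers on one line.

step 1: append 77 -> window=[77] (not full yet)
step 2: append 86 -> window=[77, 86] (not full yet)
step 3: append 59 -> window=[77, 86, 59] (not full yet)
step 4: append 22 -> window=[77, 86, 59, 22] (not full yet)
step 5: append 88 -> window=[77, 86, 59, 22, 88] -> max=88
step 6: append 54 -> window=[86, 59, 22, 88, 54] -> max=88
step 7: append 58 -> window=[59, 22, 88, 54, 58] -> max=88
step 8: append 61 -> window=[22, 88, 54, 58, 61] -> max=88
step 9: append 51 -> window=[88, 54, 58, 61, 51] -> max=88
step 10: append 19 -> window=[54, 58, 61, 51, 19] -> max=61
step 11: append 60 -> window=[58, 61, 51, 19, 60] -> max=61

Answer: 88 88 88 88 88 61 61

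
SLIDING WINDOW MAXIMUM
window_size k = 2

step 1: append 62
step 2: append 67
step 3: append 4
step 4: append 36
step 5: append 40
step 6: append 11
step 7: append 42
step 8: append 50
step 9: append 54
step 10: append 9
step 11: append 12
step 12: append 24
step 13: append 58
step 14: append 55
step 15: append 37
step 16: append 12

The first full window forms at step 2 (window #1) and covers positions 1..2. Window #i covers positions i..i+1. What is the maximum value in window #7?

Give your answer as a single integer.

Answer: 50

Derivation:
step 1: append 62 -> window=[62] (not full yet)
step 2: append 67 -> window=[62, 67] -> max=67
step 3: append 4 -> window=[67, 4] -> max=67
step 4: append 36 -> window=[4, 36] -> max=36
step 5: append 40 -> window=[36, 40] -> max=40
step 6: append 11 -> window=[40, 11] -> max=40
step 7: append 42 -> window=[11, 42] -> max=42
step 8: append 50 -> window=[42, 50] -> max=50
Window #7 max = 50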